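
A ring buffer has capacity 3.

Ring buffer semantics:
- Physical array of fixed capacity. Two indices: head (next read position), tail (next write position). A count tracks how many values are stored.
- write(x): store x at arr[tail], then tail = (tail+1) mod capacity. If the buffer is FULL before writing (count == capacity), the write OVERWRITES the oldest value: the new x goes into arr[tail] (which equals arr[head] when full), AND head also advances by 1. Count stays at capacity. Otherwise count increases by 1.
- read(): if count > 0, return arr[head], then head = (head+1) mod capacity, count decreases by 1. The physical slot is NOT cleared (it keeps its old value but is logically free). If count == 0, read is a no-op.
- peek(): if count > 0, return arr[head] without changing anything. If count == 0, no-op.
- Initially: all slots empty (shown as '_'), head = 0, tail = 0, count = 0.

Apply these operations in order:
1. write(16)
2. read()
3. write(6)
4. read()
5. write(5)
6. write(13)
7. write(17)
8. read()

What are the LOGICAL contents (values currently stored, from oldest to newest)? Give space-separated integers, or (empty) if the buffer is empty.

Answer: 13 17

Derivation:
After op 1 (write(16)): arr=[16 _ _] head=0 tail=1 count=1
After op 2 (read()): arr=[16 _ _] head=1 tail=1 count=0
After op 3 (write(6)): arr=[16 6 _] head=1 tail=2 count=1
After op 4 (read()): arr=[16 6 _] head=2 tail=2 count=0
After op 5 (write(5)): arr=[16 6 5] head=2 tail=0 count=1
After op 6 (write(13)): arr=[13 6 5] head=2 tail=1 count=2
After op 7 (write(17)): arr=[13 17 5] head=2 tail=2 count=3
After op 8 (read()): arr=[13 17 5] head=0 tail=2 count=2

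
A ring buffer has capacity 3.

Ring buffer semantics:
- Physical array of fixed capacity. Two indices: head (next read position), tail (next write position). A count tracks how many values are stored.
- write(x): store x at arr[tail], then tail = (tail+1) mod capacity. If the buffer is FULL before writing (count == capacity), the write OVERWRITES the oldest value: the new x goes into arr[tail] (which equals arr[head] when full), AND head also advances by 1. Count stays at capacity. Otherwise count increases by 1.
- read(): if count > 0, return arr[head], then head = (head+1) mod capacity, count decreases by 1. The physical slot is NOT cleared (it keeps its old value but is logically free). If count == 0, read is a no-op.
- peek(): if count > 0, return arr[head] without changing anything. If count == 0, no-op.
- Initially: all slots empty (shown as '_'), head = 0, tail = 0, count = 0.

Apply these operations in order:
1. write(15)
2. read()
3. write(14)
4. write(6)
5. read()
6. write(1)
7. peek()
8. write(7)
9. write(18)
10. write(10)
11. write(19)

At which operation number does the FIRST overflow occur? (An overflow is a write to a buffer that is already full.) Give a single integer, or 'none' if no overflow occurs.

After op 1 (write(15)): arr=[15 _ _] head=0 tail=1 count=1
After op 2 (read()): arr=[15 _ _] head=1 tail=1 count=0
After op 3 (write(14)): arr=[15 14 _] head=1 tail=2 count=1
After op 4 (write(6)): arr=[15 14 6] head=1 tail=0 count=2
After op 5 (read()): arr=[15 14 6] head=2 tail=0 count=1
After op 6 (write(1)): arr=[1 14 6] head=2 tail=1 count=2
After op 7 (peek()): arr=[1 14 6] head=2 tail=1 count=2
After op 8 (write(7)): arr=[1 7 6] head=2 tail=2 count=3
After op 9 (write(18)): arr=[1 7 18] head=0 tail=0 count=3
After op 10 (write(10)): arr=[10 7 18] head=1 tail=1 count=3
After op 11 (write(19)): arr=[10 19 18] head=2 tail=2 count=3

Answer: 9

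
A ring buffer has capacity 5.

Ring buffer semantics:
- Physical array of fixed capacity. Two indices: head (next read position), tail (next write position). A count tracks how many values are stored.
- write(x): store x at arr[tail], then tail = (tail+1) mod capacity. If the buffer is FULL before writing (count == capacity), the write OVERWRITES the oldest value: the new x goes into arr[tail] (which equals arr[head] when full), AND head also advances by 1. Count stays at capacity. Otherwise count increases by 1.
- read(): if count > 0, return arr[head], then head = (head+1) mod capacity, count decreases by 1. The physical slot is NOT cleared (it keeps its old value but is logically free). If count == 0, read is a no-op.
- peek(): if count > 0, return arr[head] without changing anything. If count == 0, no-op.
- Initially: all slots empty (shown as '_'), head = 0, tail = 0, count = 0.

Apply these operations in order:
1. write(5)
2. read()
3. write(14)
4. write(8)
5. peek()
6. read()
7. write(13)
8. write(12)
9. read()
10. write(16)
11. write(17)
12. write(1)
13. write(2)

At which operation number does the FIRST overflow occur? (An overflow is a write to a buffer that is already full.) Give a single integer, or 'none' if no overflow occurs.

After op 1 (write(5)): arr=[5 _ _ _ _] head=0 tail=1 count=1
After op 2 (read()): arr=[5 _ _ _ _] head=1 tail=1 count=0
After op 3 (write(14)): arr=[5 14 _ _ _] head=1 tail=2 count=1
After op 4 (write(8)): arr=[5 14 8 _ _] head=1 tail=3 count=2
After op 5 (peek()): arr=[5 14 8 _ _] head=1 tail=3 count=2
After op 6 (read()): arr=[5 14 8 _ _] head=2 tail=3 count=1
After op 7 (write(13)): arr=[5 14 8 13 _] head=2 tail=4 count=2
After op 8 (write(12)): arr=[5 14 8 13 12] head=2 tail=0 count=3
After op 9 (read()): arr=[5 14 8 13 12] head=3 tail=0 count=2
After op 10 (write(16)): arr=[16 14 8 13 12] head=3 tail=1 count=3
After op 11 (write(17)): arr=[16 17 8 13 12] head=3 tail=2 count=4
After op 12 (write(1)): arr=[16 17 1 13 12] head=3 tail=3 count=5
After op 13 (write(2)): arr=[16 17 1 2 12] head=4 tail=4 count=5

Answer: 13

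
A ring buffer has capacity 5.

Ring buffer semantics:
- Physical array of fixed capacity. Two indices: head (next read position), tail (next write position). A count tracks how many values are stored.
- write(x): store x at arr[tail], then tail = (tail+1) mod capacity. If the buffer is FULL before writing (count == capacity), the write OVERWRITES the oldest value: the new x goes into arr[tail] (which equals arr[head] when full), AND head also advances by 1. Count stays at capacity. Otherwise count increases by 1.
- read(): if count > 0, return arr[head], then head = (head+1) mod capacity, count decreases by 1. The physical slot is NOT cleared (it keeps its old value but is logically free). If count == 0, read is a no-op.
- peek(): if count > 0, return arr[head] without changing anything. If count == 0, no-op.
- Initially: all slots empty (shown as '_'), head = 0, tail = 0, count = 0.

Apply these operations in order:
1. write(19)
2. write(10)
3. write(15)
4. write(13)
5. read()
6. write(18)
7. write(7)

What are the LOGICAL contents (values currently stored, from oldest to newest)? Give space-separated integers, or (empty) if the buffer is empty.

After op 1 (write(19)): arr=[19 _ _ _ _] head=0 tail=1 count=1
After op 2 (write(10)): arr=[19 10 _ _ _] head=0 tail=2 count=2
After op 3 (write(15)): arr=[19 10 15 _ _] head=0 tail=3 count=3
After op 4 (write(13)): arr=[19 10 15 13 _] head=0 tail=4 count=4
After op 5 (read()): arr=[19 10 15 13 _] head=1 tail=4 count=3
After op 6 (write(18)): arr=[19 10 15 13 18] head=1 tail=0 count=4
After op 7 (write(7)): arr=[7 10 15 13 18] head=1 tail=1 count=5

Answer: 10 15 13 18 7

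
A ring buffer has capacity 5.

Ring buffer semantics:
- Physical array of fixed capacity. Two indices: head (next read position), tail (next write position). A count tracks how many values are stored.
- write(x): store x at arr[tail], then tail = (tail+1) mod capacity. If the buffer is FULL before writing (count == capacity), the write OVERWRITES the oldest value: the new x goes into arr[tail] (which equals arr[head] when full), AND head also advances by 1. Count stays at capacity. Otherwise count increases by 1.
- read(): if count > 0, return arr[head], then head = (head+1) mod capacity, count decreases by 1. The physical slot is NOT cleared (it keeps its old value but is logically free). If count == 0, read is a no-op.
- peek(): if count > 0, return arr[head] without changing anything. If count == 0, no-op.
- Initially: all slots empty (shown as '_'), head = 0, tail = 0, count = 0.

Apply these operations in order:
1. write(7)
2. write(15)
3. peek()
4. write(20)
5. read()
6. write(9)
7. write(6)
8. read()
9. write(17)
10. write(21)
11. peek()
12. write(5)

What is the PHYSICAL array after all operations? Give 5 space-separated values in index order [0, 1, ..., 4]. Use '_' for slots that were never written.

Answer: 17 21 5 9 6

Derivation:
After op 1 (write(7)): arr=[7 _ _ _ _] head=0 tail=1 count=1
After op 2 (write(15)): arr=[7 15 _ _ _] head=0 tail=2 count=2
After op 3 (peek()): arr=[7 15 _ _ _] head=0 tail=2 count=2
After op 4 (write(20)): arr=[7 15 20 _ _] head=0 tail=3 count=3
After op 5 (read()): arr=[7 15 20 _ _] head=1 tail=3 count=2
After op 6 (write(9)): arr=[7 15 20 9 _] head=1 tail=4 count=3
After op 7 (write(6)): arr=[7 15 20 9 6] head=1 tail=0 count=4
After op 8 (read()): arr=[7 15 20 9 6] head=2 tail=0 count=3
After op 9 (write(17)): arr=[17 15 20 9 6] head=2 tail=1 count=4
After op 10 (write(21)): arr=[17 21 20 9 6] head=2 tail=2 count=5
After op 11 (peek()): arr=[17 21 20 9 6] head=2 tail=2 count=5
After op 12 (write(5)): arr=[17 21 5 9 6] head=3 tail=3 count=5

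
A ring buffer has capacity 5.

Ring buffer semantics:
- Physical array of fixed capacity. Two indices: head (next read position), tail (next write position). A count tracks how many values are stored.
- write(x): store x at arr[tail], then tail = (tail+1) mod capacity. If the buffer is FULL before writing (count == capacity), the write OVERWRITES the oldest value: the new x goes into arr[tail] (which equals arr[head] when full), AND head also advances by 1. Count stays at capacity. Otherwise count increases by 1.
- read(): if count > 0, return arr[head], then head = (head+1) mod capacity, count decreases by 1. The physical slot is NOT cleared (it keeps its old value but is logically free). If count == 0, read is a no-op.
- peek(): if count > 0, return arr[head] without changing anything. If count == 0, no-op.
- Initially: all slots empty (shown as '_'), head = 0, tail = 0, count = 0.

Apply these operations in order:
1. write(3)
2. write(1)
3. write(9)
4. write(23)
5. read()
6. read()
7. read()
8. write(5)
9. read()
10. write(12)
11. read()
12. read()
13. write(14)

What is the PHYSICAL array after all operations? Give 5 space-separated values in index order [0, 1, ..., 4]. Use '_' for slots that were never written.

Answer: 12 14 9 23 5

Derivation:
After op 1 (write(3)): arr=[3 _ _ _ _] head=0 tail=1 count=1
After op 2 (write(1)): arr=[3 1 _ _ _] head=0 tail=2 count=2
After op 3 (write(9)): arr=[3 1 9 _ _] head=0 tail=3 count=3
After op 4 (write(23)): arr=[3 1 9 23 _] head=0 tail=4 count=4
After op 5 (read()): arr=[3 1 9 23 _] head=1 tail=4 count=3
After op 6 (read()): arr=[3 1 9 23 _] head=2 tail=4 count=2
After op 7 (read()): arr=[3 1 9 23 _] head=3 tail=4 count=1
After op 8 (write(5)): arr=[3 1 9 23 5] head=3 tail=0 count=2
After op 9 (read()): arr=[3 1 9 23 5] head=4 tail=0 count=1
After op 10 (write(12)): arr=[12 1 9 23 5] head=4 tail=1 count=2
After op 11 (read()): arr=[12 1 9 23 5] head=0 tail=1 count=1
After op 12 (read()): arr=[12 1 9 23 5] head=1 tail=1 count=0
After op 13 (write(14)): arr=[12 14 9 23 5] head=1 tail=2 count=1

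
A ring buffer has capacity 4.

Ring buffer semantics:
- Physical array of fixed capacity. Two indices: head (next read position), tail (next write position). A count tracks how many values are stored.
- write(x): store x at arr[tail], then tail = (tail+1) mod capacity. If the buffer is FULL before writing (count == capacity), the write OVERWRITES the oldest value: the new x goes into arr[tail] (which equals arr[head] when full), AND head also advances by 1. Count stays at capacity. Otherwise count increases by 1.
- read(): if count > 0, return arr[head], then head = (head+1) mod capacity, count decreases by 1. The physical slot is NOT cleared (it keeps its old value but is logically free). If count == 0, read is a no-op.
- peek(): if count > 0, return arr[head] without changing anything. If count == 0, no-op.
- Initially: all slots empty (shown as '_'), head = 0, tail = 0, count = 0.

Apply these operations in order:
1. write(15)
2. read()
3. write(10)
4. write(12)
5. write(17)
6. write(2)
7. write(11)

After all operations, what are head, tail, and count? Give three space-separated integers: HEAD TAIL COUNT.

After op 1 (write(15)): arr=[15 _ _ _] head=0 tail=1 count=1
After op 2 (read()): arr=[15 _ _ _] head=1 tail=1 count=0
After op 3 (write(10)): arr=[15 10 _ _] head=1 tail=2 count=1
After op 4 (write(12)): arr=[15 10 12 _] head=1 tail=3 count=2
After op 5 (write(17)): arr=[15 10 12 17] head=1 tail=0 count=3
After op 6 (write(2)): arr=[2 10 12 17] head=1 tail=1 count=4
After op 7 (write(11)): arr=[2 11 12 17] head=2 tail=2 count=4

Answer: 2 2 4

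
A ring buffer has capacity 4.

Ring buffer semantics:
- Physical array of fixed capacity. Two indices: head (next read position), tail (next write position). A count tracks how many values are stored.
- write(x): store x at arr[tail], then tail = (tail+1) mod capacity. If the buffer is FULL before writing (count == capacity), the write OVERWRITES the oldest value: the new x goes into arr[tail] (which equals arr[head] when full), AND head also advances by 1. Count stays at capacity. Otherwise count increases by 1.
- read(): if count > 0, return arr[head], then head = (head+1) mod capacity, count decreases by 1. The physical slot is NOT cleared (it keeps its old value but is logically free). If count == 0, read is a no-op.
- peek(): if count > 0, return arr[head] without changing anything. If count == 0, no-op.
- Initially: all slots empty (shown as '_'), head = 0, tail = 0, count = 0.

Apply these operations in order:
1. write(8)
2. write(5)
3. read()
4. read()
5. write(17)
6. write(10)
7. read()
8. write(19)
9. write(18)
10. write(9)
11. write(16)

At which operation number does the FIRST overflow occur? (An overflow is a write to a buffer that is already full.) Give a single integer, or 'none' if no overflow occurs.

After op 1 (write(8)): arr=[8 _ _ _] head=0 tail=1 count=1
After op 2 (write(5)): arr=[8 5 _ _] head=0 tail=2 count=2
After op 3 (read()): arr=[8 5 _ _] head=1 tail=2 count=1
After op 4 (read()): arr=[8 5 _ _] head=2 tail=2 count=0
After op 5 (write(17)): arr=[8 5 17 _] head=2 tail=3 count=1
After op 6 (write(10)): arr=[8 5 17 10] head=2 tail=0 count=2
After op 7 (read()): arr=[8 5 17 10] head=3 tail=0 count=1
After op 8 (write(19)): arr=[19 5 17 10] head=3 tail=1 count=2
After op 9 (write(18)): arr=[19 18 17 10] head=3 tail=2 count=3
After op 10 (write(9)): arr=[19 18 9 10] head=3 tail=3 count=4
After op 11 (write(16)): arr=[19 18 9 16] head=0 tail=0 count=4

Answer: 11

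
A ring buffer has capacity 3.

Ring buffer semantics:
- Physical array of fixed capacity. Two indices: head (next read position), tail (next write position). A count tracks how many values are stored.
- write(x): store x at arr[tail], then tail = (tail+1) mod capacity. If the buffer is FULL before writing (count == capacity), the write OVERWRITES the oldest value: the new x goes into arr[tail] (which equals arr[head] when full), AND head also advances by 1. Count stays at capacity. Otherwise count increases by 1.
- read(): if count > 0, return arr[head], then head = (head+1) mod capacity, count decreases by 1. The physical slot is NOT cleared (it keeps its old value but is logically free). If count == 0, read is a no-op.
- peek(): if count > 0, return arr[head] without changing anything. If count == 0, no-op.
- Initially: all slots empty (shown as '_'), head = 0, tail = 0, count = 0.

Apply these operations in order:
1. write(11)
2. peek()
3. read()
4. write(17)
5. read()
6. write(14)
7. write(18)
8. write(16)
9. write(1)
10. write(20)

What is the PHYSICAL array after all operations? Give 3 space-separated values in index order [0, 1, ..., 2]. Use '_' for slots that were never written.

After op 1 (write(11)): arr=[11 _ _] head=0 tail=1 count=1
After op 2 (peek()): arr=[11 _ _] head=0 tail=1 count=1
After op 3 (read()): arr=[11 _ _] head=1 tail=1 count=0
After op 4 (write(17)): arr=[11 17 _] head=1 tail=2 count=1
After op 5 (read()): arr=[11 17 _] head=2 tail=2 count=0
After op 6 (write(14)): arr=[11 17 14] head=2 tail=0 count=1
After op 7 (write(18)): arr=[18 17 14] head=2 tail=1 count=2
After op 8 (write(16)): arr=[18 16 14] head=2 tail=2 count=3
After op 9 (write(1)): arr=[18 16 1] head=0 tail=0 count=3
After op 10 (write(20)): arr=[20 16 1] head=1 tail=1 count=3

Answer: 20 16 1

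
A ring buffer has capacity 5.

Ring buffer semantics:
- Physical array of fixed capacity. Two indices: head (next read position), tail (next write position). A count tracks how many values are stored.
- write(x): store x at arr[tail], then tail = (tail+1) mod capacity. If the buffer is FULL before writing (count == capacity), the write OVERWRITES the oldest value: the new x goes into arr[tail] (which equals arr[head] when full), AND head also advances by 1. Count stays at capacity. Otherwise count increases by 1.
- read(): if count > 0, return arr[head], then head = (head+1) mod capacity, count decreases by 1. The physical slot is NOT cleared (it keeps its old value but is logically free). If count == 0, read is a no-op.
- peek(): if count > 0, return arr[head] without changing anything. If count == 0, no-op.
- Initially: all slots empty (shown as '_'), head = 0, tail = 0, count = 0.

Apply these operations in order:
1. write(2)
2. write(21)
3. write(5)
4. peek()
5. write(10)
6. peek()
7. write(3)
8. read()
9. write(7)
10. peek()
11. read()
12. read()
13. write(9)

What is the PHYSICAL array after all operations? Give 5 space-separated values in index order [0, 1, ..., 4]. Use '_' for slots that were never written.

Answer: 7 9 5 10 3

Derivation:
After op 1 (write(2)): arr=[2 _ _ _ _] head=0 tail=1 count=1
After op 2 (write(21)): arr=[2 21 _ _ _] head=0 tail=2 count=2
After op 3 (write(5)): arr=[2 21 5 _ _] head=0 tail=3 count=3
After op 4 (peek()): arr=[2 21 5 _ _] head=0 tail=3 count=3
After op 5 (write(10)): arr=[2 21 5 10 _] head=0 tail=4 count=4
After op 6 (peek()): arr=[2 21 5 10 _] head=0 tail=4 count=4
After op 7 (write(3)): arr=[2 21 5 10 3] head=0 tail=0 count=5
After op 8 (read()): arr=[2 21 5 10 3] head=1 tail=0 count=4
After op 9 (write(7)): arr=[7 21 5 10 3] head=1 tail=1 count=5
After op 10 (peek()): arr=[7 21 5 10 3] head=1 tail=1 count=5
After op 11 (read()): arr=[7 21 5 10 3] head=2 tail=1 count=4
After op 12 (read()): arr=[7 21 5 10 3] head=3 tail=1 count=3
After op 13 (write(9)): arr=[7 9 5 10 3] head=3 tail=2 count=4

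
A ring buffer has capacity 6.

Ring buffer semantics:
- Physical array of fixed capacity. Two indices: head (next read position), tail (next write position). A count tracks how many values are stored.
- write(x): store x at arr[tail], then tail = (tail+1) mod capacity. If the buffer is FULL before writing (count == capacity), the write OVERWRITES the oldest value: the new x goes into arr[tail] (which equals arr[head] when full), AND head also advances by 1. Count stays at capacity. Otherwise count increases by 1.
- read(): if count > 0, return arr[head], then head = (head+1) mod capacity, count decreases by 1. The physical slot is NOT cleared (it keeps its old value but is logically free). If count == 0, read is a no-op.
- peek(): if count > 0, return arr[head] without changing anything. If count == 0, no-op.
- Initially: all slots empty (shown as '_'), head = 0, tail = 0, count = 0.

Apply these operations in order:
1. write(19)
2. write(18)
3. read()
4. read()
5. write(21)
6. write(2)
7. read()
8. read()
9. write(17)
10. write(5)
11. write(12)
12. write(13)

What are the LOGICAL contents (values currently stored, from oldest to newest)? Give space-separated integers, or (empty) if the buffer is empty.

Answer: 17 5 12 13

Derivation:
After op 1 (write(19)): arr=[19 _ _ _ _ _] head=0 tail=1 count=1
After op 2 (write(18)): arr=[19 18 _ _ _ _] head=0 tail=2 count=2
After op 3 (read()): arr=[19 18 _ _ _ _] head=1 tail=2 count=1
After op 4 (read()): arr=[19 18 _ _ _ _] head=2 tail=2 count=0
After op 5 (write(21)): arr=[19 18 21 _ _ _] head=2 tail=3 count=1
After op 6 (write(2)): arr=[19 18 21 2 _ _] head=2 tail=4 count=2
After op 7 (read()): arr=[19 18 21 2 _ _] head=3 tail=4 count=1
After op 8 (read()): arr=[19 18 21 2 _ _] head=4 tail=4 count=0
After op 9 (write(17)): arr=[19 18 21 2 17 _] head=4 tail=5 count=1
After op 10 (write(5)): arr=[19 18 21 2 17 5] head=4 tail=0 count=2
After op 11 (write(12)): arr=[12 18 21 2 17 5] head=4 tail=1 count=3
After op 12 (write(13)): arr=[12 13 21 2 17 5] head=4 tail=2 count=4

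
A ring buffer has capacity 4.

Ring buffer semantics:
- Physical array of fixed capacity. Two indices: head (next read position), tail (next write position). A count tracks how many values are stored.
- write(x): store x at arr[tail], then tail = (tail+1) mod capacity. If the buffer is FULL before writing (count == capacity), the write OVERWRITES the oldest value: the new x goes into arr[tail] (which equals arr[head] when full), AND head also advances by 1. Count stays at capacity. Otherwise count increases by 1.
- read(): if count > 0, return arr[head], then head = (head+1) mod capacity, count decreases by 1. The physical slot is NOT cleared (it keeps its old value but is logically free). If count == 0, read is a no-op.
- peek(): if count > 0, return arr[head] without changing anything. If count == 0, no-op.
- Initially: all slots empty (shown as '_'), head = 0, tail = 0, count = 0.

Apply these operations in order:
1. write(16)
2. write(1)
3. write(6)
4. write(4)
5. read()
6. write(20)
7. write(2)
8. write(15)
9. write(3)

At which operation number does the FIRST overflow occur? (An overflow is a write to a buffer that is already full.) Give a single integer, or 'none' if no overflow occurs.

Answer: 7

Derivation:
After op 1 (write(16)): arr=[16 _ _ _] head=0 tail=1 count=1
After op 2 (write(1)): arr=[16 1 _ _] head=0 tail=2 count=2
After op 3 (write(6)): arr=[16 1 6 _] head=0 tail=3 count=3
After op 4 (write(4)): arr=[16 1 6 4] head=0 tail=0 count=4
After op 5 (read()): arr=[16 1 6 4] head=1 tail=0 count=3
After op 6 (write(20)): arr=[20 1 6 4] head=1 tail=1 count=4
After op 7 (write(2)): arr=[20 2 6 4] head=2 tail=2 count=4
After op 8 (write(15)): arr=[20 2 15 4] head=3 tail=3 count=4
After op 9 (write(3)): arr=[20 2 15 3] head=0 tail=0 count=4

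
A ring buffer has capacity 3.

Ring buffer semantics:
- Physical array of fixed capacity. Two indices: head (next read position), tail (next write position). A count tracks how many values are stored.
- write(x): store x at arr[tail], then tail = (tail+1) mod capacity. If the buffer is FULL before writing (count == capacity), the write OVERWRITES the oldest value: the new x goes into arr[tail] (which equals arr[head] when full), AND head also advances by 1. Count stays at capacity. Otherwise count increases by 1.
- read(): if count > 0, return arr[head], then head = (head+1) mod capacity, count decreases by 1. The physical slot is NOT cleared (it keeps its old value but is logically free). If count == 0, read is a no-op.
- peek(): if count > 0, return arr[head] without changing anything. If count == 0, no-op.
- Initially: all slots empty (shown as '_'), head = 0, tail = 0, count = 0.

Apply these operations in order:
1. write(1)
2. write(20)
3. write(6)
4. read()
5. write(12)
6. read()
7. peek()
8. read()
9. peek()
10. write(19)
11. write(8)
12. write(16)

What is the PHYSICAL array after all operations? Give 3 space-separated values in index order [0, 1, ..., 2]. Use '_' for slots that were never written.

After op 1 (write(1)): arr=[1 _ _] head=0 tail=1 count=1
After op 2 (write(20)): arr=[1 20 _] head=0 tail=2 count=2
After op 3 (write(6)): arr=[1 20 6] head=0 tail=0 count=3
After op 4 (read()): arr=[1 20 6] head=1 tail=0 count=2
After op 5 (write(12)): arr=[12 20 6] head=1 tail=1 count=3
After op 6 (read()): arr=[12 20 6] head=2 tail=1 count=2
After op 7 (peek()): arr=[12 20 6] head=2 tail=1 count=2
After op 8 (read()): arr=[12 20 6] head=0 tail=1 count=1
After op 9 (peek()): arr=[12 20 6] head=0 tail=1 count=1
After op 10 (write(19)): arr=[12 19 6] head=0 tail=2 count=2
After op 11 (write(8)): arr=[12 19 8] head=0 tail=0 count=3
After op 12 (write(16)): arr=[16 19 8] head=1 tail=1 count=3

Answer: 16 19 8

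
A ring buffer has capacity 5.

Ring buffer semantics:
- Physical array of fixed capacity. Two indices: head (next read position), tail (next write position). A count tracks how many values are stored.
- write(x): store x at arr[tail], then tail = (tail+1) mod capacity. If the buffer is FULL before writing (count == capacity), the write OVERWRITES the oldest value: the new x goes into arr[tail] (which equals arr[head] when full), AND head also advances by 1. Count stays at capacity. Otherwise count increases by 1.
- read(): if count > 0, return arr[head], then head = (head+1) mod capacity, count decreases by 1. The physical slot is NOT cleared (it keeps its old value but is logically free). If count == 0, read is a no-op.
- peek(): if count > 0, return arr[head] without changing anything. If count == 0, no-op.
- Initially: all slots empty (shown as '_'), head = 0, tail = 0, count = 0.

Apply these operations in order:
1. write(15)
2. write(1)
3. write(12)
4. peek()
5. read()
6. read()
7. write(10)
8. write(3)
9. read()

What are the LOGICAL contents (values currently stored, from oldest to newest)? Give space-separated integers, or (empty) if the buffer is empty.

After op 1 (write(15)): arr=[15 _ _ _ _] head=0 tail=1 count=1
After op 2 (write(1)): arr=[15 1 _ _ _] head=0 tail=2 count=2
After op 3 (write(12)): arr=[15 1 12 _ _] head=0 tail=3 count=3
After op 4 (peek()): arr=[15 1 12 _ _] head=0 tail=3 count=3
After op 5 (read()): arr=[15 1 12 _ _] head=1 tail=3 count=2
After op 6 (read()): arr=[15 1 12 _ _] head=2 tail=3 count=1
After op 7 (write(10)): arr=[15 1 12 10 _] head=2 tail=4 count=2
After op 8 (write(3)): arr=[15 1 12 10 3] head=2 tail=0 count=3
After op 9 (read()): arr=[15 1 12 10 3] head=3 tail=0 count=2

Answer: 10 3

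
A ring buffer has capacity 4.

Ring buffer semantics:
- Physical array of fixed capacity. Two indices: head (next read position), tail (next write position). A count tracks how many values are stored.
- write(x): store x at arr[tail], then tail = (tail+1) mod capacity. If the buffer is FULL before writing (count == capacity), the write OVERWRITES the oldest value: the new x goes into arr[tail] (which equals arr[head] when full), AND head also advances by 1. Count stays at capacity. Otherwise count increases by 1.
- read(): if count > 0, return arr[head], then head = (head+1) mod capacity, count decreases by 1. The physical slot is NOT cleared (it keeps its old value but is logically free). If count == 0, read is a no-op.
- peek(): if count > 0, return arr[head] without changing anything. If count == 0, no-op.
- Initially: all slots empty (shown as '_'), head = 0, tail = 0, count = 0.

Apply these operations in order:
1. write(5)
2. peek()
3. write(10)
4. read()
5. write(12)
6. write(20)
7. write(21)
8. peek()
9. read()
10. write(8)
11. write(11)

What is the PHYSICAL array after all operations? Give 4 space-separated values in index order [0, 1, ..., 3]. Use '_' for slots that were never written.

Answer: 21 8 11 20

Derivation:
After op 1 (write(5)): arr=[5 _ _ _] head=0 tail=1 count=1
After op 2 (peek()): arr=[5 _ _ _] head=0 tail=1 count=1
After op 3 (write(10)): arr=[5 10 _ _] head=0 tail=2 count=2
After op 4 (read()): arr=[5 10 _ _] head=1 tail=2 count=1
After op 5 (write(12)): arr=[5 10 12 _] head=1 tail=3 count=2
After op 6 (write(20)): arr=[5 10 12 20] head=1 tail=0 count=3
After op 7 (write(21)): arr=[21 10 12 20] head=1 tail=1 count=4
After op 8 (peek()): arr=[21 10 12 20] head=1 tail=1 count=4
After op 9 (read()): arr=[21 10 12 20] head=2 tail=1 count=3
After op 10 (write(8)): arr=[21 8 12 20] head=2 tail=2 count=4
After op 11 (write(11)): arr=[21 8 11 20] head=3 tail=3 count=4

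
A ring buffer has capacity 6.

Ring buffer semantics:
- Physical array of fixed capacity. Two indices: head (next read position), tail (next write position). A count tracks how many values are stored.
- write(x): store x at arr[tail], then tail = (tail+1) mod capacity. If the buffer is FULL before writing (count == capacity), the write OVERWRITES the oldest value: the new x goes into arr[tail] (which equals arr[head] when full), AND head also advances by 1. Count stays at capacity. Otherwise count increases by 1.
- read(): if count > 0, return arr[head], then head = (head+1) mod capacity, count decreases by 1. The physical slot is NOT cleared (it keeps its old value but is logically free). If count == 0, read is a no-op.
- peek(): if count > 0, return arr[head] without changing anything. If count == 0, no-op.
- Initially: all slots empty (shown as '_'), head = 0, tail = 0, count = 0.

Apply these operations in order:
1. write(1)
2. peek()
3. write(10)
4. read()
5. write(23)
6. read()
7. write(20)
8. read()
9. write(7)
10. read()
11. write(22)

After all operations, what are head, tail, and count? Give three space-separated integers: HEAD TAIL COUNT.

Answer: 4 0 2

Derivation:
After op 1 (write(1)): arr=[1 _ _ _ _ _] head=0 tail=1 count=1
After op 2 (peek()): arr=[1 _ _ _ _ _] head=0 tail=1 count=1
After op 3 (write(10)): arr=[1 10 _ _ _ _] head=0 tail=2 count=2
After op 4 (read()): arr=[1 10 _ _ _ _] head=1 tail=2 count=1
After op 5 (write(23)): arr=[1 10 23 _ _ _] head=1 tail=3 count=2
After op 6 (read()): arr=[1 10 23 _ _ _] head=2 tail=3 count=1
After op 7 (write(20)): arr=[1 10 23 20 _ _] head=2 tail=4 count=2
After op 8 (read()): arr=[1 10 23 20 _ _] head=3 tail=4 count=1
After op 9 (write(7)): arr=[1 10 23 20 7 _] head=3 tail=5 count=2
After op 10 (read()): arr=[1 10 23 20 7 _] head=4 tail=5 count=1
After op 11 (write(22)): arr=[1 10 23 20 7 22] head=4 tail=0 count=2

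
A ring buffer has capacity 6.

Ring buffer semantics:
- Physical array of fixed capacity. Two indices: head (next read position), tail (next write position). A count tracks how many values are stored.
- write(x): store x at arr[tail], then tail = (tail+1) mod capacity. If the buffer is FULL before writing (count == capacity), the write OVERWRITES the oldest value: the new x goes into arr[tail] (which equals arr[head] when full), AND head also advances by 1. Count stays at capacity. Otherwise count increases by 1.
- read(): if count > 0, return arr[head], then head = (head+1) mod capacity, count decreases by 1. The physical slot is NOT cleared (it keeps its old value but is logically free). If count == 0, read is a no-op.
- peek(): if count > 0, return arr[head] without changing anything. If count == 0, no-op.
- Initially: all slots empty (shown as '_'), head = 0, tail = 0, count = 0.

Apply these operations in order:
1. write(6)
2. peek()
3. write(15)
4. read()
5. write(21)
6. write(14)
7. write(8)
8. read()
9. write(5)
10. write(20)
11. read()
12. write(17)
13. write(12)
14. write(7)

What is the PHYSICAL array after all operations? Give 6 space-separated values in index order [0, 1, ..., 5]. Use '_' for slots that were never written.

Answer: 20 17 12 7 8 5

Derivation:
After op 1 (write(6)): arr=[6 _ _ _ _ _] head=0 tail=1 count=1
After op 2 (peek()): arr=[6 _ _ _ _ _] head=0 tail=1 count=1
After op 3 (write(15)): arr=[6 15 _ _ _ _] head=0 tail=2 count=2
After op 4 (read()): arr=[6 15 _ _ _ _] head=1 tail=2 count=1
After op 5 (write(21)): arr=[6 15 21 _ _ _] head=1 tail=3 count=2
After op 6 (write(14)): arr=[6 15 21 14 _ _] head=1 tail=4 count=3
After op 7 (write(8)): arr=[6 15 21 14 8 _] head=1 tail=5 count=4
After op 8 (read()): arr=[6 15 21 14 8 _] head=2 tail=5 count=3
After op 9 (write(5)): arr=[6 15 21 14 8 5] head=2 tail=0 count=4
After op 10 (write(20)): arr=[20 15 21 14 8 5] head=2 tail=1 count=5
After op 11 (read()): arr=[20 15 21 14 8 5] head=3 tail=1 count=4
After op 12 (write(17)): arr=[20 17 21 14 8 5] head=3 tail=2 count=5
After op 13 (write(12)): arr=[20 17 12 14 8 5] head=3 tail=3 count=6
After op 14 (write(7)): arr=[20 17 12 7 8 5] head=4 tail=4 count=6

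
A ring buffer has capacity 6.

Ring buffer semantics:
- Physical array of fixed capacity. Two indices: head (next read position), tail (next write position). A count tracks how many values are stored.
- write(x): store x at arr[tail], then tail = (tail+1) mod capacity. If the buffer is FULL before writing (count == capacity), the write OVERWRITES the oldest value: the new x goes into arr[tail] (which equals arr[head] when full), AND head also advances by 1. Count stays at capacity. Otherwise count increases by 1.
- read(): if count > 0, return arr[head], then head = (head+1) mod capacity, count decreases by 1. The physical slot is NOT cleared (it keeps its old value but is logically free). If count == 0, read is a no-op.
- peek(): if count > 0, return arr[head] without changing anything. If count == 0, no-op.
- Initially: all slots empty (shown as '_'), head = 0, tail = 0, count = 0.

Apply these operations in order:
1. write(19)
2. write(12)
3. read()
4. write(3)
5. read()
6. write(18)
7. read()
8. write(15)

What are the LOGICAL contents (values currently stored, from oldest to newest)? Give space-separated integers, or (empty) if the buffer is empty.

Answer: 18 15

Derivation:
After op 1 (write(19)): arr=[19 _ _ _ _ _] head=0 tail=1 count=1
After op 2 (write(12)): arr=[19 12 _ _ _ _] head=0 tail=2 count=2
After op 3 (read()): arr=[19 12 _ _ _ _] head=1 tail=2 count=1
After op 4 (write(3)): arr=[19 12 3 _ _ _] head=1 tail=3 count=2
After op 5 (read()): arr=[19 12 3 _ _ _] head=2 tail=3 count=1
After op 6 (write(18)): arr=[19 12 3 18 _ _] head=2 tail=4 count=2
After op 7 (read()): arr=[19 12 3 18 _ _] head=3 tail=4 count=1
After op 8 (write(15)): arr=[19 12 3 18 15 _] head=3 tail=5 count=2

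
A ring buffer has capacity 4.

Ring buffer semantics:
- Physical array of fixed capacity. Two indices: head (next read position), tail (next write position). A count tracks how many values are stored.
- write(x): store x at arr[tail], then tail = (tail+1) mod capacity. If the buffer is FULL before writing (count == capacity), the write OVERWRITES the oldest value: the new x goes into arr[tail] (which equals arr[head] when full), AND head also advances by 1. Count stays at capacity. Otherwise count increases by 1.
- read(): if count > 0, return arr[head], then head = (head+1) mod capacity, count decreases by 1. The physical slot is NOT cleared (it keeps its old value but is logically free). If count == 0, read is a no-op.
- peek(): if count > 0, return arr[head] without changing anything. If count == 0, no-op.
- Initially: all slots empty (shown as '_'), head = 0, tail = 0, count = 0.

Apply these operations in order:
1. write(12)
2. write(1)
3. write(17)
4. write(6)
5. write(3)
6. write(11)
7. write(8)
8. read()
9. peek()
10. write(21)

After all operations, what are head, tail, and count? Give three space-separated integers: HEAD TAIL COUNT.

After op 1 (write(12)): arr=[12 _ _ _] head=0 tail=1 count=1
After op 2 (write(1)): arr=[12 1 _ _] head=0 tail=2 count=2
After op 3 (write(17)): arr=[12 1 17 _] head=0 tail=3 count=3
After op 4 (write(6)): arr=[12 1 17 6] head=0 tail=0 count=4
After op 5 (write(3)): arr=[3 1 17 6] head=1 tail=1 count=4
After op 6 (write(11)): arr=[3 11 17 6] head=2 tail=2 count=4
After op 7 (write(8)): arr=[3 11 8 6] head=3 tail=3 count=4
After op 8 (read()): arr=[3 11 8 6] head=0 tail=3 count=3
After op 9 (peek()): arr=[3 11 8 6] head=0 tail=3 count=3
After op 10 (write(21)): arr=[3 11 8 21] head=0 tail=0 count=4

Answer: 0 0 4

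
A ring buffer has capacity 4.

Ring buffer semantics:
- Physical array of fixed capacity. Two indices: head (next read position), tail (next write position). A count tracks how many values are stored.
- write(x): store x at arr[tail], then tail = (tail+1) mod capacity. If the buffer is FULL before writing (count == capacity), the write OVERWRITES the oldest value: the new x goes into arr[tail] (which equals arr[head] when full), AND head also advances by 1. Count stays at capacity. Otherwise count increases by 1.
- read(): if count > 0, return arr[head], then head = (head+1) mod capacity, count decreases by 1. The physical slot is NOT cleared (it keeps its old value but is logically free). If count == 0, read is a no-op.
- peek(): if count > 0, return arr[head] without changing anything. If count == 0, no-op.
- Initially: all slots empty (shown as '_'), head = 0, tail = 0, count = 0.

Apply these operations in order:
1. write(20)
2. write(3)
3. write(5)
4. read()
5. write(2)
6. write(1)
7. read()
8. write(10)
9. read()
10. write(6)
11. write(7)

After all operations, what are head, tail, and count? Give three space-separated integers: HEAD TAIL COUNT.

Answer: 0 0 4

Derivation:
After op 1 (write(20)): arr=[20 _ _ _] head=0 tail=1 count=1
After op 2 (write(3)): arr=[20 3 _ _] head=0 tail=2 count=2
After op 3 (write(5)): arr=[20 3 5 _] head=0 tail=3 count=3
After op 4 (read()): arr=[20 3 5 _] head=1 tail=3 count=2
After op 5 (write(2)): arr=[20 3 5 2] head=1 tail=0 count=3
After op 6 (write(1)): arr=[1 3 5 2] head=1 tail=1 count=4
After op 7 (read()): arr=[1 3 5 2] head=2 tail=1 count=3
After op 8 (write(10)): arr=[1 10 5 2] head=2 tail=2 count=4
After op 9 (read()): arr=[1 10 5 2] head=3 tail=2 count=3
After op 10 (write(6)): arr=[1 10 6 2] head=3 tail=3 count=4
After op 11 (write(7)): arr=[1 10 6 7] head=0 tail=0 count=4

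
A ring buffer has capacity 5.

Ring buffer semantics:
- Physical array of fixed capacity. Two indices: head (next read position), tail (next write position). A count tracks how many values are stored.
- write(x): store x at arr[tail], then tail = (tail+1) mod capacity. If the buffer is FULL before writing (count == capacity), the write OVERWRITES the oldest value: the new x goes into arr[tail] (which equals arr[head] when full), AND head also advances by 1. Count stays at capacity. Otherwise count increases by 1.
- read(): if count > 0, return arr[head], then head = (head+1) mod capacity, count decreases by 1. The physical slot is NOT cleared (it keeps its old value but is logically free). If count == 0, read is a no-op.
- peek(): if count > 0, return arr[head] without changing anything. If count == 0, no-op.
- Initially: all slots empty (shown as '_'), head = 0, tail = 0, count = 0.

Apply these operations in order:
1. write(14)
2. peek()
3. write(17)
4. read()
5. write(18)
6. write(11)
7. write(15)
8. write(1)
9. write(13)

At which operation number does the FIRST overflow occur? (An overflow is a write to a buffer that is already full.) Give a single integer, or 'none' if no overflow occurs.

After op 1 (write(14)): arr=[14 _ _ _ _] head=0 tail=1 count=1
After op 2 (peek()): arr=[14 _ _ _ _] head=0 tail=1 count=1
After op 3 (write(17)): arr=[14 17 _ _ _] head=0 tail=2 count=2
After op 4 (read()): arr=[14 17 _ _ _] head=1 tail=2 count=1
After op 5 (write(18)): arr=[14 17 18 _ _] head=1 tail=3 count=2
After op 6 (write(11)): arr=[14 17 18 11 _] head=1 tail=4 count=3
After op 7 (write(15)): arr=[14 17 18 11 15] head=1 tail=0 count=4
After op 8 (write(1)): arr=[1 17 18 11 15] head=1 tail=1 count=5
After op 9 (write(13)): arr=[1 13 18 11 15] head=2 tail=2 count=5

Answer: 9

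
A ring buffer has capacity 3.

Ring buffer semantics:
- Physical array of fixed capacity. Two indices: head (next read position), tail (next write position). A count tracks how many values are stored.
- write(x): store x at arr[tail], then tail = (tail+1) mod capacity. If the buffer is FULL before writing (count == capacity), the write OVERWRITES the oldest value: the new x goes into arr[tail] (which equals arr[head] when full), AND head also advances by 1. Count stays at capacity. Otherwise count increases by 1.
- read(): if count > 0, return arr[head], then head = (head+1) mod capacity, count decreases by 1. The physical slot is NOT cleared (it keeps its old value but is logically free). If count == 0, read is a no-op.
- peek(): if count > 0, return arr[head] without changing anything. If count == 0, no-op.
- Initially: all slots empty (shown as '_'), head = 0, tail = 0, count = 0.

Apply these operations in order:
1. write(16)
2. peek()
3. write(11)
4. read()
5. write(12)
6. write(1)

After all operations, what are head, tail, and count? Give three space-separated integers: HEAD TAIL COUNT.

After op 1 (write(16)): arr=[16 _ _] head=0 tail=1 count=1
After op 2 (peek()): arr=[16 _ _] head=0 tail=1 count=1
After op 3 (write(11)): arr=[16 11 _] head=0 tail=2 count=2
After op 4 (read()): arr=[16 11 _] head=1 tail=2 count=1
After op 5 (write(12)): arr=[16 11 12] head=1 tail=0 count=2
After op 6 (write(1)): arr=[1 11 12] head=1 tail=1 count=3

Answer: 1 1 3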